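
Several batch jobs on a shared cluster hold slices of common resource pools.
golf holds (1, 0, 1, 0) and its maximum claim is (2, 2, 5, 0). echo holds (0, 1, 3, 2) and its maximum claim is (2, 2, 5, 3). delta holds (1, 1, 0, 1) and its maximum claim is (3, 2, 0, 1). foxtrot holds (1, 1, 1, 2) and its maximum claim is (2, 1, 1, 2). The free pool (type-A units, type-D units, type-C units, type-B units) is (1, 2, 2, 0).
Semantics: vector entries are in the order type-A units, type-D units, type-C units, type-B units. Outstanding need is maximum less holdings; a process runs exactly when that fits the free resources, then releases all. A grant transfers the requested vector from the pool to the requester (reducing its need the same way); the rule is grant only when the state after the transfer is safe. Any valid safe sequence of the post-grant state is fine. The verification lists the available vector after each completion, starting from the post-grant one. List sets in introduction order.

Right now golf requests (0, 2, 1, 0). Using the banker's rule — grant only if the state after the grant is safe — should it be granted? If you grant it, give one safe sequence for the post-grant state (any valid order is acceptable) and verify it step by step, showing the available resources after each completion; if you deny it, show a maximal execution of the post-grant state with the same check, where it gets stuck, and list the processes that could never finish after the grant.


GRANT. The post-grant state is safe; one safe sequence: foxtrot, echo, delta, golf.
Key observation: even at the reduced pool (1, 0, 1, 0), foxtrot fits immediately, so safety survives the grant.
Verifying the post-grant state step by step:
  pool = (1, 0, 1, 0)
  run foxtrot (needs (1, 0, 0, 0), free (1, 0, 1, 0)); after release of (1, 1, 1, 2) the pool is (2, 1, 2, 2)
  run echo (needs (2, 1, 2, 1), free (2, 1, 2, 2)); after release of (0, 1, 3, 2) the pool is (2, 2, 5, 4)
  run delta (needs (2, 1, 0, 0), free (2, 2, 5, 4)); after release of (1, 1, 0, 1) the pool is (3, 3, 5, 5)
  run golf (needs (1, 0, 3, 0), free (3, 3, 5, 5)); after release of (1, 2, 2, 0) the pool is (4, 5, 7, 5)


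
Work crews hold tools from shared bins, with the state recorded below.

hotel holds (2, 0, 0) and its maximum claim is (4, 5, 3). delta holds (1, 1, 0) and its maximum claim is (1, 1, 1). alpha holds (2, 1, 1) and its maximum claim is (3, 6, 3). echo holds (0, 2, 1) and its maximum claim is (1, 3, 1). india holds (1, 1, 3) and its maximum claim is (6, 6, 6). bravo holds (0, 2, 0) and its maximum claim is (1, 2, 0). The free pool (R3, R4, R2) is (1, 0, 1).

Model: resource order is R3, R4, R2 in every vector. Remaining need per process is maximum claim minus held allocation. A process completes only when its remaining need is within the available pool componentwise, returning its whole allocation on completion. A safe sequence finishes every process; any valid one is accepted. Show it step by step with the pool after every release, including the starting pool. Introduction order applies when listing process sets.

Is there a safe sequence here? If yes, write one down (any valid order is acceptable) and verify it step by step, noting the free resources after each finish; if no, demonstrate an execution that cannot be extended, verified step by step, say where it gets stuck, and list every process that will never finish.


SAFE — a valid safe sequence is delta, bravo, echo, alpha, hotel, india.
Key observation: the first exact fit in this order is delta — it needs (0, 0, 1) with (1, 0, 1) free, meeting a requested resource to the last unit.
Verifying each step:
  pool = (1, 0, 1)
  delta: need (0, 0, 1) fits (1, 0, 1); releases (1, 1, 0), pool now (2, 1, 1)
  bravo: need (1, 0, 0) fits (2, 1, 1); releases (0, 2, 0), pool now (2, 3, 1)
  echo: need (1, 1, 0) fits (2, 3, 1); releases (0, 2, 1), pool now (2, 5, 2)
  alpha: need (1, 5, 2) fits (2, 5, 2); releases (2, 1, 1), pool now (4, 6, 3)
  hotel: need (2, 5, 3) fits (4, 6, 3); releases (2, 0, 0), pool now (6, 6, 3)
  india: need (5, 5, 3) fits (6, 6, 3); releases (1, 1, 3), pool now (7, 7, 6)


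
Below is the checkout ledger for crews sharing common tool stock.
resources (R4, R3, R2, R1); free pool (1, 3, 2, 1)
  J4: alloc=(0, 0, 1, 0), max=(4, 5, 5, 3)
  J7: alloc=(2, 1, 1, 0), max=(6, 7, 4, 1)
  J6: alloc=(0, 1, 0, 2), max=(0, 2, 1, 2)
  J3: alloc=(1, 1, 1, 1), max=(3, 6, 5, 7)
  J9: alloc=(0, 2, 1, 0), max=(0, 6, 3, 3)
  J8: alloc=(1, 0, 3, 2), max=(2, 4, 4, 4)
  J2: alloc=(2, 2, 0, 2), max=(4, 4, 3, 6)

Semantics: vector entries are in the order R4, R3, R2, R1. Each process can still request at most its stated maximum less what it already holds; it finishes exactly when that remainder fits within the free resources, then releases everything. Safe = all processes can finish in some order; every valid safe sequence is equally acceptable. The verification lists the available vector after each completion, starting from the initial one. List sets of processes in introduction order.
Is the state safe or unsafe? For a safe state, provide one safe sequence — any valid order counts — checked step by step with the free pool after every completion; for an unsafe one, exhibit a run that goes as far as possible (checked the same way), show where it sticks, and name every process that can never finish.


SAFE — a valid safe sequence is J6, J8, J2, J3, J4, J9, J7.
Key observation: reading the order forward, J8 is the first process whose need (1, 4, 1, 2) meets the free pool (1, 4, 2, 3) exactly on a resource it requests.
Check, step by step:
  pool = (1, 3, 2, 1)
  run J6 (needs (0, 1, 1, 0), free (1, 3, 2, 1)); after release of (0, 1, 0, 2) the pool is (1, 4, 2, 3)
  run J8 (needs (1, 4, 1, 2), free (1, 4, 2, 3)); after release of (1, 0, 3, 2) the pool is (2, 4, 5, 5)
  run J2 (needs (2, 2, 3, 4), free (2, 4, 5, 5)); after release of (2, 2, 0, 2) the pool is (4, 6, 5, 7)
  run J3 (needs (2, 5, 4, 6), free (4, 6, 5, 7)); after release of (1, 1, 1, 1) the pool is (5, 7, 6, 8)
  run J4 (needs (4, 5, 4, 3), free (5, 7, 6, 8)); after release of (0, 0, 1, 0) the pool is (5, 7, 7, 8)
  run J9 (needs (0, 4, 2, 3), free (5, 7, 7, 8)); after release of (0, 2, 1, 0) the pool is (5, 9, 8, 8)
  run J7 (needs (4, 6, 3, 1), free (5, 9, 8, 8)); after release of (2, 1, 1, 0) the pool is (7, 10, 9, 8)


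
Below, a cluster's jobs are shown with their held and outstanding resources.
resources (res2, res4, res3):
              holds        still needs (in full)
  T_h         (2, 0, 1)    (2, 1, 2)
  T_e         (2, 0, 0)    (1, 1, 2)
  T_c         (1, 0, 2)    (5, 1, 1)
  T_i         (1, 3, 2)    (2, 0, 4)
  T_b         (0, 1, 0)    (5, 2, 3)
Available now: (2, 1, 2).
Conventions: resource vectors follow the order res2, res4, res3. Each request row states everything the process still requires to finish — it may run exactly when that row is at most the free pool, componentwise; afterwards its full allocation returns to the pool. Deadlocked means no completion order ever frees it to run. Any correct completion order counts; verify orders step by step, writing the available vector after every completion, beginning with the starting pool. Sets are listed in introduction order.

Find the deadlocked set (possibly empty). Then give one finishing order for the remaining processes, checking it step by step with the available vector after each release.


Nothing here is deadlocked.
Key observation: starting with T_h, each completion frees enough for the next — no one is permanently blocked.
The rest can finish in the order T_h, T_e, T_c, T_i, T_b. Walking it through:
  pool = (2, 1, 2)
  T_h needs (2, 1, 2) <= (2, 1, 2) -> finishes; pool += (2, 0, 1) = (4, 1, 3)
  T_e needs (1, 1, 2) <= (4, 1, 3) -> finishes; pool += (2, 0, 0) = (6, 1, 3)
  T_c needs (5, 1, 1) <= (6, 1, 3) -> finishes; pool += (1, 0, 2) = (7, 1, 5)
  T_i needs (2, 0, 4) <= (7, 1, 5) -> finishes; pool += (1, 3, 2) = (8, 4, 7)
  T_b needs (5, 2, 3) <= (8, 4, 7) -> finishes; pool += (0, 1, 0) = (8, 5, 7)


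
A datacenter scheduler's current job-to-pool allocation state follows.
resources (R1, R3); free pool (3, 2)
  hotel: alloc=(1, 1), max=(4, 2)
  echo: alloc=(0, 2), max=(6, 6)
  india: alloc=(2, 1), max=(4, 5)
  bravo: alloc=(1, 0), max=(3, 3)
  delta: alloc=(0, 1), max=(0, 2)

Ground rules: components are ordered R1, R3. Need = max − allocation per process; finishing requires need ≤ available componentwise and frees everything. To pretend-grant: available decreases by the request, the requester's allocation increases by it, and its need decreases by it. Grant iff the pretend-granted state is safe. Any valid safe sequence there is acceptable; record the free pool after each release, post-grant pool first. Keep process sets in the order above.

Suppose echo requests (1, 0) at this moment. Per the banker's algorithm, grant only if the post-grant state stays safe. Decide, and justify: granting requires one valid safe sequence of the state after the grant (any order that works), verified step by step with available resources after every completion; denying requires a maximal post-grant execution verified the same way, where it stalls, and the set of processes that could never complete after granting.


GRANT — the state after the grant stays safe, e.g. via delta, bravo, hotel, india, echo.
Key observation: the grant leaves (2, 2) free — enough for delta, whose release restarts the cascade.
Step-by-step check of the post-grant state:
  pool = (2, 2)
  delta: need (0, 1) fits (2, 2); releases (0, 1), pool now (2, 3)
  bravo: need (2, 3) fits (2, 3); releases (1, 0), pool now (3, 3)
  hotel: need (3, 1) fits (3, 3); releases (1, 1), pool now (4, 4)
  india: need (2, 4) fits (4, 4); releases (2, 1), pool now (6, 5)
  echo: need (5, 4) fits (6, 5); releases (1, 2), pool now (7, 7)


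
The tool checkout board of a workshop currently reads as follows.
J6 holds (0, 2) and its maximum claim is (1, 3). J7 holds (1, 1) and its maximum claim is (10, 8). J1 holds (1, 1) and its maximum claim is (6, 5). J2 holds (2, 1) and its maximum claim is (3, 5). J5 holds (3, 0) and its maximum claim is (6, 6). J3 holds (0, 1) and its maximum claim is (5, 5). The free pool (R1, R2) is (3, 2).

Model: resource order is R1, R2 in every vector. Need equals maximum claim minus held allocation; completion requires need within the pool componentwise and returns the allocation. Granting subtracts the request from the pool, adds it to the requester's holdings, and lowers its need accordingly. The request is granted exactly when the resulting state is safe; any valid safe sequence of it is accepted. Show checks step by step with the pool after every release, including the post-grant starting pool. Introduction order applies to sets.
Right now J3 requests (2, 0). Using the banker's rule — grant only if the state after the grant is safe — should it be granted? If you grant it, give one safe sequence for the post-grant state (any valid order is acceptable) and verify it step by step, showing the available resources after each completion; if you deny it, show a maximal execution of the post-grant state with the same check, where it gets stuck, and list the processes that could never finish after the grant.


GRANT. The post-grant state is safe; one safe sequence: J6, J2, J3, J1, J5, J7.
Key observation: the transfer keeps a workable pool ((1, 2)); J6 starts the safe sequence.
Step-by-step check of the post-grant state:
  pool = (1, 2)
  J6 needs (1, 1) <= (1, 2) -> finishes; pool += (0, 2) = (1, 4)
  J2 needs (1, 4) <= (1, 4) -> finishes; pool += (2, 1) = (3, 5)
  J3 needs (3, 4) <= (3, 5) -> finishes; pool += (2, 1) = (5, 6)
  J1 needs (5, 4) <= (5, 6) -> finishes; pool += (1, 1) = (6, 7)
  J5 needs (3, 6) <= (6, 7) -> finishes; pool += (3, 0) = (9, 7)
  J7 needs (9, 7) <= (9, 7) -> finishes; pool += (1, 1) = (10, 8)


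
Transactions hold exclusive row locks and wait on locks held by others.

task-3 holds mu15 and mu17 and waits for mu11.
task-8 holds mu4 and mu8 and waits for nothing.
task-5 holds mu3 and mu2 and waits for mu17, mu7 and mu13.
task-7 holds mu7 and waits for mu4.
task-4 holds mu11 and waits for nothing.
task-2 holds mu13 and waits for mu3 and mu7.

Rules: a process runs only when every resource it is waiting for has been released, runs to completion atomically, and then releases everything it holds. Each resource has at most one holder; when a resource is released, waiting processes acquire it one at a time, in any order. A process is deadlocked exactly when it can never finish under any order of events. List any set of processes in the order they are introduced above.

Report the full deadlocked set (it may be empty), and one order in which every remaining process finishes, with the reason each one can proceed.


Deadlocked: task-5 and task-2.
Key observation: the cycle task-5 -> task-2 -> task-5 can never break — each member waits on the next; no other process is dragged down with it.
A valid finishing order for the others: task-8, task-4, task-3, task-7.
Walking it through:
  task-8 waits on nothing -> runs at once and releases mu4 and mu8
  task-4 waits on nothing -> runs at once and releases mu11
  task-3 waits on mu11 — all released -> runs and releases mu15 and mu17
  task-7 waits on mu4 — all released -> runs and releases mu7


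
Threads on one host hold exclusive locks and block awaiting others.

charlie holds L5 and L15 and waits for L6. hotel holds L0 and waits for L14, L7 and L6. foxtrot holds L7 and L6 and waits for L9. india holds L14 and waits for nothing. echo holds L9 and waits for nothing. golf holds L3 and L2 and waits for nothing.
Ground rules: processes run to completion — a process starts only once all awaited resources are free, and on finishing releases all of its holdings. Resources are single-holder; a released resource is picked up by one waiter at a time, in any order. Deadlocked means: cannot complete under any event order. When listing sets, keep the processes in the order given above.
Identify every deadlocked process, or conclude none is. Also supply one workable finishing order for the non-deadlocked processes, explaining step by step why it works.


No process is deadlocked.
Key observation: no waiting chain loops back on itself — every chain ends at a process that waits on nothing, so everyone eventually runs.
A valid finishing order for the others: echo, india, foxtrot, hotel, charlie, golf.
Verifying each step:
  echo waits on nothing -> runs at once and releases L9
  india waits on nothing -> runs at once and releases L14
  foxtrot: everything it awaited (L9) is free; runs, freeing L7 and L6
  hotel: everything it awaited (L14, L7 and L6) is free; runs, freeing L0
  charlie: everything it awaited (L6) is free; runs, freeing L5 and L15
  golf waits on nothing -> runs at once and releases L3 and L2


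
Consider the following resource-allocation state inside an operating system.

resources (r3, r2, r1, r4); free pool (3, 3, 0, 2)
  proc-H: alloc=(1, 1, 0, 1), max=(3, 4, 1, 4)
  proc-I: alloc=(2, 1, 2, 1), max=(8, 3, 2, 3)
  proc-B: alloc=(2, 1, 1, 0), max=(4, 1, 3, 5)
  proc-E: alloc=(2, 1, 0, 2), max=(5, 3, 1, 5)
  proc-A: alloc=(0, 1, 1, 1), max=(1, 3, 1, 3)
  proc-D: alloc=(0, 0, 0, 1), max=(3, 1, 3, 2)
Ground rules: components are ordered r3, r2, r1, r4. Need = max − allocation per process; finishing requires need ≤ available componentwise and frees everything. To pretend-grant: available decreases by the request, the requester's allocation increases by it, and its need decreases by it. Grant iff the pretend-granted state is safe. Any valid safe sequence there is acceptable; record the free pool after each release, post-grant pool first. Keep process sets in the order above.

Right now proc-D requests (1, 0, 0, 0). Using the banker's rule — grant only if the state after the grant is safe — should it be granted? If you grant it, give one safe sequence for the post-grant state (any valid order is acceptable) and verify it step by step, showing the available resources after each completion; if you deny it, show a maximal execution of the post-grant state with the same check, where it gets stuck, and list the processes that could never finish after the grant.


DENY: after the grant no complete ordering would exist.
Key observation: after proc-A, proc-H, proc-E the pool peaks at (5, 6, 1, 6), and each blocked process is short somewhere: proc-I on r3; proc-B on r1; proc-D on r1.
Pretend the grant happened; the run proc-A, proc-H, proc-E goes as far as possible. Walking it through:
  pool = (2, 3, 0, 2)
  run proc-A (needs (1, 2, 0, 2), free (2, 3, 0, 2)); after release of (0, 1, 1, 1) the pool is (2, 4, 1, 3)
  run proc-H (needs (2, 3, 1, 3), free (2, 4, 1, 3)); after release of (1, 1, 0, 1) the pool is (3, 5, 1, 4)
  run proc-E (needs (3, 2, 1, 3), free (3, 5, 1, 4)); after release of (2, 1, 0, 2) the pool is (5, 6, 1, 6)
  proc-I still needs (6, 2, 0, 2) but only (5, 6, 1, 6) is free — short on r3
  proc-B still needs (2, 0, 2, 5) but only (5, 6, 1, 6) is free — short on r1
  proc-D still needs (2, 1, 3, 1) but only (5, 6, 1, 6) is free — short on r1
Processes that could never finish after the grant: proc-I, proc-B and proc-D.


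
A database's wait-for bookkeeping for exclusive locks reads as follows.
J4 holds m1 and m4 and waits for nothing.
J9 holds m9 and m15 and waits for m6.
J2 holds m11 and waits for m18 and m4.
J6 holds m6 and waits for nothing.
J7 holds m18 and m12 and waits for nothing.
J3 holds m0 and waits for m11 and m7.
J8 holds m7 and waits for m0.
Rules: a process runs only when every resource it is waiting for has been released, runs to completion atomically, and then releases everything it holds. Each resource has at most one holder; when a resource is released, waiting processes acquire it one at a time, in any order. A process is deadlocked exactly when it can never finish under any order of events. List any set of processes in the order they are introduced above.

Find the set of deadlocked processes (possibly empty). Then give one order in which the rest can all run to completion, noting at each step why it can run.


Deadlocked set: J3 and J8.
Key observation: nobody on the ring J3 -> J8 -> J3 can start until another member finishes, which never happens; no other process is dragged down with it.
The rest can finish in the order J6, J9, J7, J4, J2.
Verifying each step:
  run J6 (it waits on nothing); releases m6
  J9: everything it awaited (m6) is free; runs, freeing m9 and m15
  run J7 (it waits on nothing); releases m18 and m12
  run J4 (it waits on nothing); releases m1 and m4
  J2: everything it awaited (m18 and m4) is free; runs, freeing m11


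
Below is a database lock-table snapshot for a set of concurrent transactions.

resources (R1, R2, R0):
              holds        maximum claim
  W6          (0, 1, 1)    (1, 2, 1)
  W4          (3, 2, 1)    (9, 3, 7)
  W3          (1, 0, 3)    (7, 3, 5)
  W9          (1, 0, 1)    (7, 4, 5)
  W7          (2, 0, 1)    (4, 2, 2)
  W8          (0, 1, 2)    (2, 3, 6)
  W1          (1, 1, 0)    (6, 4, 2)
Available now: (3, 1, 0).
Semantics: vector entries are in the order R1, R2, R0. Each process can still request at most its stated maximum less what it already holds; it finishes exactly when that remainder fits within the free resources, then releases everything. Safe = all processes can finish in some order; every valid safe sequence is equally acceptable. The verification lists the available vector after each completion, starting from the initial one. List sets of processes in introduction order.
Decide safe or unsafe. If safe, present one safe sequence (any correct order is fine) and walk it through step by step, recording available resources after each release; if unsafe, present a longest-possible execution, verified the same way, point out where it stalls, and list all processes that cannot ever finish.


The state is UNSAFE.
Key observation: after W6, W7 the pool peaks at (5, 2, 2), and each blocked process is short somewhere: W4 on R1, R0; W3 on R1, R2; W9 on R1, R2, R0; W8 on R0; W1 on R2.
Going as far as possible: W6, W7; after that, nothing fits. Step-by-step check:
  pool = (3, 1, 0)
  run W6 (needs (1, 1, 0), free (3, 1, 0)); after release of (0, 1, 1) the pool is (3, 2, 1)
  run W7 (needs (2, 2, 1), free (3, 2, 1)); after release of (2, 0, 1) the pool is (5, 2, 2)
  blocked: W4 wants (6, 1, 6), pool (5, 2, 2) — not enough R1 and R0
  blocked: W3 wants (6, 3, 2), pool (5, 2, 2) — not enough R1 and R2
  blocked: W9 wants (6, 4, 4), pool (5, 2, 2) — not enough R1, R2 and R0
  blocked: W8 wants (2, 2, 4), pool (5, 2, 2) — not enough R0
  blocked: W1 wants (5, 3, 2), pool (5, 2, 2) — not enough R2
Never able to finish: W4, W3, W9, W8 and W1.


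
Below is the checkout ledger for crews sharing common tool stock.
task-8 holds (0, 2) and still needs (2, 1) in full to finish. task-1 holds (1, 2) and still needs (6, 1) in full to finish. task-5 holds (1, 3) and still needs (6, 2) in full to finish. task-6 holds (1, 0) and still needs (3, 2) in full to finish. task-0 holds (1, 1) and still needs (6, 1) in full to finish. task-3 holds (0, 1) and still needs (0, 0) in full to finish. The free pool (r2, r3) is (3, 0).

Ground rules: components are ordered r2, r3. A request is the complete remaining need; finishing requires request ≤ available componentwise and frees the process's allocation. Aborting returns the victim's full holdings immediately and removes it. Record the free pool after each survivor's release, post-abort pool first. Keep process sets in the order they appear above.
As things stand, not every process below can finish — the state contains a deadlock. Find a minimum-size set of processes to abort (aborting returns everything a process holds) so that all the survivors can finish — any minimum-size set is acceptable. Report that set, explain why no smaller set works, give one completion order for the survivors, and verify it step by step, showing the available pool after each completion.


Abort task-5 and task-0.
Key observation: task-1 was stuck for good until task-5 and task-0 gave back (2, 4); in the order shown it finishes at step 2.
No one abort is enough; case by case: task-8 alone leaves task-1 blocked (short on r2); task-1 alone leaves task-5 blocked (short on r2); task-5 alone leaves task-1 blocked (short on r2); task-6 alone leaves task-1 blocked (short on r2); task-0 alone leaves task-1 blocked (short on r2); task-3 alone leaves task-1 blocked (short on r2).
Survivors finish in the order: task-6, task-1, task-3, task-8. Step-by-step check (pool after the aborts first):
  pool = (5, 4)
  run task-6 (needs (3, 2), free (5, 4)); after release of (1, 0) the pool is (6, 4)
  run task-1 (needs (6, 1), free (6, 4)); after release of (1, 2) the pool is (7, 6)
  run task-3 (needs (0, 0), free (7, 6)); after release of (0, 1) the pool is (7, 7)
  run task-8 (needs (2, 1), free (7, 7)); after release of (0, 2) the pool is (7, 9)


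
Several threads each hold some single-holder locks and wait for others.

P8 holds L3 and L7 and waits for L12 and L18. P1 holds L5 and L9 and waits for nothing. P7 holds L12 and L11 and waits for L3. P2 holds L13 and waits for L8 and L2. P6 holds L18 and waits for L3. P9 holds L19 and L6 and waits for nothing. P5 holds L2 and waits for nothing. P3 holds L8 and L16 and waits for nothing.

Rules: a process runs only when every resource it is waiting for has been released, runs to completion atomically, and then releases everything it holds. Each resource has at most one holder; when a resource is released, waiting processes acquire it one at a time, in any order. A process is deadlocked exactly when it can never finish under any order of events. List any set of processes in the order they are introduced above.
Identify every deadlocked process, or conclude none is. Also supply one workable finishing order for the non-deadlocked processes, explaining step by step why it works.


Deadlocked set: P8, P7 and P6.
Key observation: nobody on the ring P8 -> P7 -> P8 can start until another member finishes, which never happens; P6 is caught in further circular waits.
The rest can finish in the order P3, P5, P9, P2, P1.
Check, step by step:
  run P3 (it waits on nothing); releases L8 and L16
  run P5 (it waits on nothing); releases L2
  run P9 (it waits on nothing); releases L19 and L6
  run P2 (all its waits — L8 and L2 — are resolved); releases L13
  run P1 (it waits on nothing); releases L5 and L9


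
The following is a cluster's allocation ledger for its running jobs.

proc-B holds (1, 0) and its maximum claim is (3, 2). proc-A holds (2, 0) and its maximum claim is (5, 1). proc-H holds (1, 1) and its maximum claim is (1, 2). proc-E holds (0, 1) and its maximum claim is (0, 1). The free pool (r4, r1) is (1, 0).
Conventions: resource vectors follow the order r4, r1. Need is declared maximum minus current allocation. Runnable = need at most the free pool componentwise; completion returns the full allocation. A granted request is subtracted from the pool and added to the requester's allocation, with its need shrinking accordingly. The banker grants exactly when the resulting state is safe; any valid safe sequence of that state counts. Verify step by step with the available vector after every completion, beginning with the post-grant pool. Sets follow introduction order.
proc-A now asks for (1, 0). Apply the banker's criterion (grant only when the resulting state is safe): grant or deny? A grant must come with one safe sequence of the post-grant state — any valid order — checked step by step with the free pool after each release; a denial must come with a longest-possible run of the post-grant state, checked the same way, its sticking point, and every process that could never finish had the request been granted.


DENY: after the grant no complete ordering would exist.
Key observation: proc-E, proc-H can finish, but then (1, 2) is all there is, and the blocked group's r4 demands exceed it.
After a pretend grant, a maximal execution: proc-E, proc-H — then nothing else fits. Step-by-step check:
  pool = (0, 0)
  run proc-E (needs (0, 0), free (0, 0)); after release of (0, 1) the pool is (0, 1)
  run proc-H (needs (0, 1), free (0, 1)); after release of (1, 1) the pool is (1, 2)
  blocked: proc-B wants (2, 2), pool (1, 2) — not enough r4
  blocked: proc-A wants (2, 1), pool (1, 2) — not enough r4
Had the request been granted, proc-B and proc-A could never finish.


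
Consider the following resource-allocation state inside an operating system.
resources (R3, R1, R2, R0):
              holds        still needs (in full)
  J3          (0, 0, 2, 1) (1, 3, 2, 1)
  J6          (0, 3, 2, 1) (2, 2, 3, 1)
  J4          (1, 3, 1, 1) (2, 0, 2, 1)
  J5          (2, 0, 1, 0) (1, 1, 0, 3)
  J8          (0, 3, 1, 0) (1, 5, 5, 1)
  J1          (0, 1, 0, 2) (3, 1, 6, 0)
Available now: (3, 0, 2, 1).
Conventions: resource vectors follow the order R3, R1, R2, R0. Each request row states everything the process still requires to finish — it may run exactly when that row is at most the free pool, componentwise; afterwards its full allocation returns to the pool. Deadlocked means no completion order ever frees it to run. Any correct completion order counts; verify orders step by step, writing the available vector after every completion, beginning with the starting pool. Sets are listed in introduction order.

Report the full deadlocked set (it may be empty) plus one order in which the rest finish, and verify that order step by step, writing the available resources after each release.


Nothing here is deadlocked.
Key observation: J4 leads a chain of completions in which each release enables another process.
One completion order for the rest: J4, J6, J8, J5, J3, J1. Step-by-step check:
  pool = (3, 0, 2, 1)
  J4 needs (2, 0, 2, 1) <= (3, 0, 2, 1) -> finishes; pool += (1, 3, 1, 1) = (4, 3, 3, 2)
  J6 needs (2, 2, 3, 1) <= (4, 3, 3, 2) -> finishes; pool += (0, 3, 2, 1) = (4, 6, 5, 3)
  J8 needs (1, 5, 5, 1) <= (4, 6, 5, 3) -> finishes; pool += (0, 3, 1, 0) = (4, 9, 6, 3)
  J5 needs (1, 1, 0, 3) <= (4, 9, 6, 3) -> finishes; pool += (2, 0, 1, 0) = (6, 9, 7, 3)
  J3 needs (1, 3, 2, 1) <= (6, 9, 7, 3) -> finishes; pool += (0, 0, 2, 1) = (6, 9, 9, 4)
  J1 needs (3, 1, 6, 0) <= (6, 9, 9, 4) -> finishes; pool += (0, 1, 0, 2) = (6, 10, 9, 6)


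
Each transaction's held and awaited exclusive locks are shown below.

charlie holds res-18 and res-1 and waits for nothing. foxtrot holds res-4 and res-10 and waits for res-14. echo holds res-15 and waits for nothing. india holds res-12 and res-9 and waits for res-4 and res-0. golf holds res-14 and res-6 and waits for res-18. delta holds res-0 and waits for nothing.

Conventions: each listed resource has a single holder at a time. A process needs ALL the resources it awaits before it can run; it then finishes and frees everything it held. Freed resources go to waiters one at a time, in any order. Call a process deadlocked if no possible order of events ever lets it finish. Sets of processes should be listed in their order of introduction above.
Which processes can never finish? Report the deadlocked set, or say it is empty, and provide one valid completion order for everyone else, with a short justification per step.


Nothing here is deadlocked.
Key observation: there is no circular wait here — follow any chain and it reaches a process that is free to run now.
One completion order for the rest: charlie, golf, echo, foxtrot, delta, india.
Verifying each step:
  run charlie (it waits on nothing); releases res-18 and res-1
  run golf (all its waits — res-18 — are resolved); releases res-14 and res-6
  run echo (it waits on nothing); releases res-15
  run foxtrot (all its waits — res-14 — are resolved); releases res-4 and res-10
  run delta (it waits on nothing); releases res-0
  run india (all its waits — res-4 and res-0 — are resolved); releases res-12 and res-9


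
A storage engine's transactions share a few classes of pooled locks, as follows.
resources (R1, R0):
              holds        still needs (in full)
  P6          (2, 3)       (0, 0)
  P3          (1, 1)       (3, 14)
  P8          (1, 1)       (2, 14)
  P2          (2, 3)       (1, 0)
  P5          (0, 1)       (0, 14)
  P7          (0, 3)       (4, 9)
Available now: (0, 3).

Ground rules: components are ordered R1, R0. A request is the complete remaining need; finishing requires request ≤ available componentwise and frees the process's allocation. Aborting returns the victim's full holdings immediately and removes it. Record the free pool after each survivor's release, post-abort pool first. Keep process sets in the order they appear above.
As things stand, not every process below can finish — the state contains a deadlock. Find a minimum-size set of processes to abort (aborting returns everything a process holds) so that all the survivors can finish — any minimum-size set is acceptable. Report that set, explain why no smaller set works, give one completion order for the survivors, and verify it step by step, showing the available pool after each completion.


Abort P3 and P8.
Key observation: P5 was stuck for good until P3 and P8 gave back (2, 2); in the order shown it finishes at step 4.
No one abort is enough; case by case: P6 alone leaves P3 blocked (short on R0); P3 alone leaves P8 blocked (short on R0); P8 alone leaves P3 blocked (short on R0); P2 alone leaves P3 blocked (short on R0); P5 alone leaves P3 blocked (short on R0); P7 alone leaves P3 blocked (short on R0).
The survivors complete as P2, P6, P7, P5. Walking it through (starting from the post-abort pool):
  pool = (2, 5)
  run P2 (needs (1, 0), free (2, 5)); after release of (2, 3) the pool is (4, 8)
  run P6 (needs (0, 0), free (4, 8)); after release of (2, 3) the pool is (6, 11)
  run P7 (needs (4, 9), free (6, 11)); after release of (0, 3) the pool is (6, 14)
  run P5 (needs (0, 14), free (6, 14)); after release of (0, 1) the pool is (6, 15)


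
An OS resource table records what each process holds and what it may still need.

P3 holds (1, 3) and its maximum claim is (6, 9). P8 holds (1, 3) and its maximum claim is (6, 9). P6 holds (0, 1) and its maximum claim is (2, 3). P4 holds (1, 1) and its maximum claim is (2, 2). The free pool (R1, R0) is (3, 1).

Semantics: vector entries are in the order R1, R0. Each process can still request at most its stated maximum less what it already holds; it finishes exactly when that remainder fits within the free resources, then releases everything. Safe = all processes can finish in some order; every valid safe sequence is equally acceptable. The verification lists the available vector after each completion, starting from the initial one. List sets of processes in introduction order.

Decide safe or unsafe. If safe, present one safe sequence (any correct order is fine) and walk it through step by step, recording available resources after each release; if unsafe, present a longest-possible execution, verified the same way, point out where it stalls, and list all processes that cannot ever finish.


UNSAFE — no complete ordering exists.
Key observation: no order helps: past P4, P6, the free pool tops out at (4, 3), below what each blocked process needs in R1.
The run P4, P6 cannot be extended any further. Verifying each step:
  pool = (3, 1)
  P4: need (1, 1) fits (3, 1); releases (1, 1), pool now (4, 2)
  P6: need (2, 2) fits (4, 2); releases (0, 1), pool now (4, 3)
  P3 still needs (5, 6) but only (4, 3) is free — short on R1 and R0
  P8 still needs (5, 6) but only (4, 3) is free — short on R1 and R0
Permanently blocked: P3 and P8.


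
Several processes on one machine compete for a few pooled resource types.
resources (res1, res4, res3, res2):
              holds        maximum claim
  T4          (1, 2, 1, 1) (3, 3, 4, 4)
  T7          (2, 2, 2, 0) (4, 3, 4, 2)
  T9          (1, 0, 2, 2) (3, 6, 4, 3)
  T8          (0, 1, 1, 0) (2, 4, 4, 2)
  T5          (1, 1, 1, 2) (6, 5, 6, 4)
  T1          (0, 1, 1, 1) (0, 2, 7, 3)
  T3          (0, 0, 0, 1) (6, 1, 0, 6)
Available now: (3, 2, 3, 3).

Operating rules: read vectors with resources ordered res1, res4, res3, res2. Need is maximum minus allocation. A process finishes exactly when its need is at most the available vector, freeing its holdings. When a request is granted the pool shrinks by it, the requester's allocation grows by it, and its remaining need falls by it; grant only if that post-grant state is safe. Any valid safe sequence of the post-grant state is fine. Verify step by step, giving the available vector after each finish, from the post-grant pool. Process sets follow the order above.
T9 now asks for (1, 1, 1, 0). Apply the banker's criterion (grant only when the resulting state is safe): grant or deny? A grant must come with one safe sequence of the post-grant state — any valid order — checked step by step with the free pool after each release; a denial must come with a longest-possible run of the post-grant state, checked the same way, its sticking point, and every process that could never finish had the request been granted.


GRANT: granting preserves safety; a valid post-grant sequence is T7, T8, T4, T5, T1, T3, T9.
Key observation: post-grant, (2, 1, 2, 3) remains, and an order beginning with T7 completes everyone.
Verifying the post-grant state step by step:
  pool = (2, 1, 2, 3)
  T7: need (2, 1, 2, 2) fits (2, 1, 2, 3); releases (2, 2, 2, 0), pool now (4, 3, 4, 3)
  T8: need (2, 3, 3, 2) fits (4, 3, 4, 3); releases (0, 1, 1, 0), pool now (4, 4, 5, 3)
  T4: need (2, 1, 3, 3) fits (4, 4, 5, 3); releases (1, 2, 1, 1), pool now (5, 6, 6, 4)
  T5: need (5, 4, 5, 2) fits (5, 6, 6, 4); releases (1, 1, 1, 2), pool now (6, 7, 7, 6)
  T1: need (0, 1, 6, 2) fits (6, 7, 7, 6); releases (0, 1, 1, 1), pool now (6, 8, 8, 7)
  T3: need (6, 1, 0, 5) fits (6, 8, 8, 7); releases (0, 0, 0, 1), pool now (6, 8, 8, 8)
  T9: need (1, 5, 1, 1) fits (6, 8, 8, 8); releases (2, 1, 3, 2), pool now (8, 9, 11, 10)


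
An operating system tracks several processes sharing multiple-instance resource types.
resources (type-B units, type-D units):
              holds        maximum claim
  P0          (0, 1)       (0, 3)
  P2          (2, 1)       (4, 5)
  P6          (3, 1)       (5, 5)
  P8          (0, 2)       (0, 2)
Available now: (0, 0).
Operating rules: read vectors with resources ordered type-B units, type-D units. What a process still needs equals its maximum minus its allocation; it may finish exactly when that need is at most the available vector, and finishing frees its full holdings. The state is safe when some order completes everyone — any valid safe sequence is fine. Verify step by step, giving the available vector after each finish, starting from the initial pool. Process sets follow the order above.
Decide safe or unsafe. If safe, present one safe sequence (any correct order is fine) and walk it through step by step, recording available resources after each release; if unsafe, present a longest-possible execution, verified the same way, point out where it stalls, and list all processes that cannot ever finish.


UNSAFE — no complete ordering exists.
Key observation: no order helps: past P8, P0, the free pool tops out at (0, 3), below what each blocked process needs in type-B units.
Going as far as possible: P8, P0; after that, nothing fits. Verifying each step:
  pool = (0, 0)
  P8 needs (0, 0) <= (0, 0) -> finishes; pool += (0, 2) = (0, 2)
  P0 needs (0, 2) <= (0, 2) -> finishes; pool += (0, 1) = (0, 3)
  blocked: P2 wants (2, 4), pool (0, 3) — not enough type-B units and type-D units
  blocked: P6 wants (2, 4), pool (0, 3) — not enough type-B units and type-D units
Permanently blocked: P2 and P6.


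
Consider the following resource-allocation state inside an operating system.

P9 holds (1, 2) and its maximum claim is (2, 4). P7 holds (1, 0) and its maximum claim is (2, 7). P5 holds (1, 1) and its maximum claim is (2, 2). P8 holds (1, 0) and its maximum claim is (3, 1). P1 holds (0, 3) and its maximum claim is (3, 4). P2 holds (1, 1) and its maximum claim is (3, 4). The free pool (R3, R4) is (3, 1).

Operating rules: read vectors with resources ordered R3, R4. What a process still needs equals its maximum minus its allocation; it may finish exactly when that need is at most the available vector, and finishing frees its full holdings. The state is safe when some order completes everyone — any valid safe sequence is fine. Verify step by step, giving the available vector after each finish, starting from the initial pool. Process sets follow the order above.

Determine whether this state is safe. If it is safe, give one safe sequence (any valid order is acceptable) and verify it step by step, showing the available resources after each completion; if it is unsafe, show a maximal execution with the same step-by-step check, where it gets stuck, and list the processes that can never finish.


The state is SAFE; one workable sequence: P8, P1, P2, P5, P9, P7.
Key observation: at P8 the run first touches a limit — (2, 1) against (3, 1), exact on a resource it actually requests.
Walking it through:
  pool = (3, 1)
  P8: need (2, 1) fits (3, 1); releases (1, 0), pool now (4, 1)
  P1: need (3, 1) fits (4, 1); releases (0, 3), pool now (4, 4)
  P2: need (2, 3) fits (4, 4); releases (1, 1), pool now (5, 5)
  P5: need (1, 1) fits (5, 5); releases (1, 1), pool now (6, 6)
  P9: need (1, 2) fits (6, 6); releases (1, 2), pool now (7, 8)
  P7: need (1, 7) fits (7, 8); releases (1, 0), pool now (8, 8)


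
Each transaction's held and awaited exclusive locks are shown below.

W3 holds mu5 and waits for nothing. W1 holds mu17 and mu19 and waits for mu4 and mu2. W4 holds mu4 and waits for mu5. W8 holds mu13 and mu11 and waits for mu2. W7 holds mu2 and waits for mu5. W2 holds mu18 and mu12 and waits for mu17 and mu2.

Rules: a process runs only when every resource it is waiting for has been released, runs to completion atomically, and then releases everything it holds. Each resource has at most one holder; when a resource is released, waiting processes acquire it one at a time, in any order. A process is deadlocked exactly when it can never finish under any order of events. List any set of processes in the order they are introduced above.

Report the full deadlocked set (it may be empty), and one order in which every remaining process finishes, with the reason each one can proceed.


The deadlocked set is empty.
Key observation: although several processes wait, no cycle exists — each chain bottoms out at a free runner.
The rest can finish in the order W3, W7, W4, W8, W1, W2.
Step-by-step check:
  run W3 (it waits on nothing); releases mu5
  W7 waits on mu5 — all released -> runs and releases mu2
  W4 waits on mu5 — all released -> runs and releases mu4
  W8 waits on mu2 — all released -> runs and releases mu13 and mu11
  W1 waits on mu4 and mu2 — all released -> runs and releases mu17 and mu19
  W2 waits on mu17 and mu2 — all released -> runs and releases mu18 and mu12
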